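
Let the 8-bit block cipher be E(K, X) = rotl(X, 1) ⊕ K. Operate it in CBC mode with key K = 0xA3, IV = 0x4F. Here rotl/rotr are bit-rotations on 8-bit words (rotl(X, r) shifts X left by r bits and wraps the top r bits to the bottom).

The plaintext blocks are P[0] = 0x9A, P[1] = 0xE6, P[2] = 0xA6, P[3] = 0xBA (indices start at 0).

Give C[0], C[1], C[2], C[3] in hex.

C[0] = 0x08, C[1] = 0x7E, C[2] = 0x12, C[3] = 0xF2

CBC encryption: C_i = E(K, P_i ⊕ C_{i−1}), with C_{−1} = IV.
C[0]: P[0] ⊕ 0x4F = 0xD5; E(K, 0xD5) = 0x08.
C[1]: P[1] ⊕ 0x08 = 0xEE; E(K, 0xEE) = 0x7E.
C[2]: P[2] ⊕ 0x7E = 0xD8; E(K, 0xD8) = 0x12.
C[3]: P[3] ⊕ 0x12 = 0xA8; E(K, 0xA8) = 0xF2.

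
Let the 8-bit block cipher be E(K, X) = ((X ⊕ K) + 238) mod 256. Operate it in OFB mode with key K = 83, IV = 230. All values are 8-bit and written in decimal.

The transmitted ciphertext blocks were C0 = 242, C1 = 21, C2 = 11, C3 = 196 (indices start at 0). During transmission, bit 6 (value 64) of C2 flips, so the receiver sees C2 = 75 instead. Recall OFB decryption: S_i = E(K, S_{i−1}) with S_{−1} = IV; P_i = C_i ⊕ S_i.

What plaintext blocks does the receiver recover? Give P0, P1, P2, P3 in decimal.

P0 = 81, P1 = 203, P2 = 48, P3 = 210

Only C2 changed, to 75. In OFB, a change in C_i flips the same bit in P_i only; the keystream is unaffected. Decrypting the received ciphertext:
P0: S = E(K, 230) = 163; 242 ⊕ 163 = 81.
P1: S = E(K, 163) = 222; 21 ⊕ 222 = 203.
P2: S = E(K, 222) = 123; 75 ⊕ 123 = 48.
P3: S = E(K, 123) = 22; 196 ⊕ 22 = 210.
Blocks that differ from the original plaintext: P2.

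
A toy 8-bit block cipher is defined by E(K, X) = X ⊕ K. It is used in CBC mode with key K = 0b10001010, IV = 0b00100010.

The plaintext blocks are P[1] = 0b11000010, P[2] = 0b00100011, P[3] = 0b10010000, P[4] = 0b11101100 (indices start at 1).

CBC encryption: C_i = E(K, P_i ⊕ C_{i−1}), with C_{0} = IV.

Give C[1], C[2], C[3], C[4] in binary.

C[1]: P[1] ⊕ 0b00100010 = 0b11100000; E(K, 0b11100000) = 0b01101010.
C[2]: P[2] ⊕ 0b01101010 = 0b01001001; E(K, 0b01001001) = 0b11000011.
C[3]: P[3] ⊕ 0b11000011 = 0b01010011; E(K, 0b01010011) = 0b11011001.
C[4]: P[4] ⊕ 0b11011001 = 0b00110101; E(K, 0b00110101) = 0b10111111.

C[1] = 0b01101010, C[2] = 0b11000011, C[3] = 0b11011001, C[4] = 0b10111111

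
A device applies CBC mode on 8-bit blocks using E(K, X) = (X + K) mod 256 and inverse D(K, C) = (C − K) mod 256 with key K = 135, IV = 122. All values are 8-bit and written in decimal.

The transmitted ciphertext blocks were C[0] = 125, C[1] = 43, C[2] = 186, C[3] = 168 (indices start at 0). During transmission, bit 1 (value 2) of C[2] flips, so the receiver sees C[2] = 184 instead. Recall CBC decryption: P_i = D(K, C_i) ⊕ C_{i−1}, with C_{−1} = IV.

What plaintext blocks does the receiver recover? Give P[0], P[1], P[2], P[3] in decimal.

Only C[2] changed, to 184. In CBC, a change in C_i garbles P_i and flips the same bit in P_{i+1}. Decrypting the received ciphertext:
P[0]: D(K, 125) = 246; 246 ⊕ 122 = 140.
P[1]: D(K, 43) = 164; 164 ⊕ 125 = 217.
P[2]: D(K, 184) = 49; 49 ⊕ 43 = 26.
P[3]: D(K, 168) = 33; 33 ⊕ 184 = 153.
Blocks that differ from the original plaintext: P[2], P[3].

P[0] = 140, P[1] = 217, P[2] = 26, P[3] = 153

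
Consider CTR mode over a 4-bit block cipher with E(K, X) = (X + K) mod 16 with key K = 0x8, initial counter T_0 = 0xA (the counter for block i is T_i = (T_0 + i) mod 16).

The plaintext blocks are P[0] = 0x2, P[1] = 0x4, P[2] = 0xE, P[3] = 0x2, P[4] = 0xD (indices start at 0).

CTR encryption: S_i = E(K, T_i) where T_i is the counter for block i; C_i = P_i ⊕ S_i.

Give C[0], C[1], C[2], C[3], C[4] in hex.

C[0]: T = 0xA, S = E(K, T) = 0x2; 0x2 ⊕ 0x2 = 0x0.
C[1]: T = 0xB, S = E(K, T) = 0x3; 0x4 ⊕ 0x3 = 0x7.
C[2]: T = 0xC, S = E(K, T) = 0x4; 0xE ⊕ 0x4 = 0xA.
C[3]: T = 0xD, S = E(K, T) = 0x5; 0x2 ⊕ 0x5 = 0x7.
C[4]: T = 0xE, S = E(K, T) = 0x6; 0xD ⊕ 0x6 = 0xB.

C[0] = 0x0, C[1] = 0x7, C[2] = 0xA, C[3] = 0x7, C[4] = 0xB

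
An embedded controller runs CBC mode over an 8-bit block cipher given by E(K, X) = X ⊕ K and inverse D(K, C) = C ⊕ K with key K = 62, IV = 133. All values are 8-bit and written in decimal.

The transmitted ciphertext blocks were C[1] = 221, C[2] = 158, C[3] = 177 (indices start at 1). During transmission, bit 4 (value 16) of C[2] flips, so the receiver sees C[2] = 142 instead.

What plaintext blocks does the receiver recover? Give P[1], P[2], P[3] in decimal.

CBC decryption: P_i = D(K, C_i) ⊕ C_{i−1}, with C_{0} = IV.
Only C[2] changed, to 142. In CBC, a change in C_i garbles P_i and flips the same bit in P_{i+1}. Decrypting the received ciphertext:
P[1]: D(K, 221) = 227; 227 ⊕ 133 = 102.
P[2]: D(K, 142) = 176; 176 ⊕ 221 = 109.
P[3]: D(K, 177) = 143; 143 ⊕ 142 = 1.
Blocks that differ from the original plaintext: P[2], P[3].

P[1] = 102, P[2] = 109, P[3] = 1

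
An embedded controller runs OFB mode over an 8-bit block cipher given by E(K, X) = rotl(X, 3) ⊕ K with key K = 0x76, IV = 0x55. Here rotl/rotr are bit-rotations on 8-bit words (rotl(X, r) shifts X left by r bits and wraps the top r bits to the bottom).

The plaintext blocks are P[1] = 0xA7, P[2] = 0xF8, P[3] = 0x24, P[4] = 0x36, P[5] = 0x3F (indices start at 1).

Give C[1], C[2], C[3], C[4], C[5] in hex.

C[1] = 0x7B, C[2] = 0x68, C[3] = 0xD6, C[4] = 0xD7, C[5] = 0x46

OFB encryption: S_i = E(K, S_{i−1}) with S_{0} = IV; C_i = P_i ⊕ S_i.
C[1]: S = E(K, 0x55) = 0xDC; 0xA7 ⊕ 0xDC = 0x7B.
C[2]: S = E(K, 0xDC) = 0x90; 0xF8 ⊕ 0x90 = 0x68.
C[3]: S = E(K, 0x90) = 0xF2; 0x24 ⊕ 0xF2 = 0xD6.
C[4]: S = E(K, 0xF2) = 0xE1; 0x36 ⊕ 0xE1 = 0xD7.
C[5]: S = E(K, 0xE1) = 0x79; 0x3F ⊕ 0x79 = 0x46.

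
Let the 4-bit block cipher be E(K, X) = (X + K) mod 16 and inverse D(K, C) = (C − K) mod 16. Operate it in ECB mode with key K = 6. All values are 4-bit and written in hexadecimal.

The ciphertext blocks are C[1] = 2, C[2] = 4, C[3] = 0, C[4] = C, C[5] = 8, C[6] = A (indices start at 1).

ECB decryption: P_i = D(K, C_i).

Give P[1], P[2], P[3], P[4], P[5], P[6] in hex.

P[1]: D(K, 2) = C.
P[2]: D(K, 4) = E.
P[3]: D(K, 0) = A.
P[4]: D(K, C) = 6.
P[5]: D(K, 8) = 2.
P[6]: D(K, A) = 4.

P[1] = C, P[2] = E, P[3] = A, P[4] = 6, P[5] = 2, P[6] = 4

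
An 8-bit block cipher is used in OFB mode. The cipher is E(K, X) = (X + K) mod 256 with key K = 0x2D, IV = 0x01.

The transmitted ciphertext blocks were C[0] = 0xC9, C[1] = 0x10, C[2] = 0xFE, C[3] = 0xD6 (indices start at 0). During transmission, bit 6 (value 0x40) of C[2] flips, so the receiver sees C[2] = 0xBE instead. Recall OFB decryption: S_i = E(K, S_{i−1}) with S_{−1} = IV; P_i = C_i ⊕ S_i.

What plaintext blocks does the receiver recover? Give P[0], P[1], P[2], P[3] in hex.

Only C[2] changed, to 0xBE. In OFB, a change in C_i flips the same bit in P_i only; the keystream is unaffected. Decrypting the received ciphertext:
P[0]: S = E(K, 0x01) = 0x2E; 0xC9 ⊕ 0x2E = 0xE7.
P[1]: S = E(K, 0x2E) = 0x5B; 0x10 ⊕ 0x5B = 0x4B.
P[2]: S = E(K, 0x5B) = 0x88; 0xBE ⊕ 0x88 = 0x36.
P[3]: S = E(K, 0x88) = 0xB5; 0xD6 ⊕ 0xB5 = 0x63.
Blocks that differ from the original plaintext: P[2].

P[0] = 0xE7, P[1] = 0x4B, P[2] = 0x36, P[3] = 0x63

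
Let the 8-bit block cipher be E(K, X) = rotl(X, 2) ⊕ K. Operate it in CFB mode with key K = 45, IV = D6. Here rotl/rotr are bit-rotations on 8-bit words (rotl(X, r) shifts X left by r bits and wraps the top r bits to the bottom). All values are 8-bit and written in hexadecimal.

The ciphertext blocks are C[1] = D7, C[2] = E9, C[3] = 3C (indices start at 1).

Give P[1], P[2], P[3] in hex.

CFB decryption: P_i = C_i ⊕ E(K, C_{i−1}), with C_{0} = IV.
P[1]: E(K, D6) = 1E; D7 ⊕ 1E = C9.
P[2]: E(K, D7) = 1A; E9 ⊕ 1A = F3.
P[3]: E(K, E9) = E2; 3C ⊕ E2 = DE.

P[1] = C9, P[2] = F3, P[3] = DE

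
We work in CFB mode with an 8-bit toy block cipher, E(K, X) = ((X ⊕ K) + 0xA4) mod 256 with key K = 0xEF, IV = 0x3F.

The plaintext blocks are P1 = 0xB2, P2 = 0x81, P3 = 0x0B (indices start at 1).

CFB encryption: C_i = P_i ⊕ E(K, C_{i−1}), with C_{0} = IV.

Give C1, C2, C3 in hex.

C1 = 0xC6, C2 = 0x4C, C3 = 0x4C

C1: E(K, 0x3F) = 0x74; 0xB2 ⊕ 0x74 = 0xC6.
C2: E(K, 0xC6) = 0xCD; 0x81 ⊕ 0xCD = 0x4C.
C3: E(K, 0x4C) = 0x47; 0x0B ⊕ 0x47 = 0x4C.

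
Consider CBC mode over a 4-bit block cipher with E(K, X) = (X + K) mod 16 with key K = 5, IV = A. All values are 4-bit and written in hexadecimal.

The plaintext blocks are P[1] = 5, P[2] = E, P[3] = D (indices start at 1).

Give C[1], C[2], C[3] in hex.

CBC encryption: C_i = E(K, P_i ⊕ C_{i−1}), with C_{0} = IV.
C[1]: P[1] ⊕ A = F; E(K, F) = 4.
C[2]: P[2] ⊕ 4 = A; E(K, A) = F.
C[3]: P[3] ⊕ F = 2; E(K, 2) = 7.

C[1] = 4, C[2] = F, C[3] = 7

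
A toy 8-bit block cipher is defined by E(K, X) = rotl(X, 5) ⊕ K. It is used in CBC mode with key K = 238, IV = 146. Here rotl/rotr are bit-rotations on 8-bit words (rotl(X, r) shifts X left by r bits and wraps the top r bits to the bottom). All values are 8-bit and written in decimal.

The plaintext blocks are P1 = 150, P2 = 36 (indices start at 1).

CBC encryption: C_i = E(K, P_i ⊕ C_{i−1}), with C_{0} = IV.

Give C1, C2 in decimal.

C1: P1 ⊕ 146 = 4; E(K, 4) = 110.
C2: P2 ⊕ 110 = 74; E(K, 74) = 167.

C1 = 110, C2 = 167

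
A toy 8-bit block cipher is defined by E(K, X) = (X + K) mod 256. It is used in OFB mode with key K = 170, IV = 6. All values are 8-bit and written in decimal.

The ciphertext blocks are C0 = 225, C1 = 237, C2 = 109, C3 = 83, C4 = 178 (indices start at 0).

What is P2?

P2 = 105

OFB decryption: S_i = E(K, S_{i−1}) with S_{−1} = IV; P_i = C_i ⊕ S_i.
P0: S = E(K, 6) = 176; 225 ⊕ 176 = 81.
P1: S = E(K, 176) = 90; 237 ⊕ 90 = 183.
P2: S = E(K, 90) = 4; 109 ⊕ 4 = 105.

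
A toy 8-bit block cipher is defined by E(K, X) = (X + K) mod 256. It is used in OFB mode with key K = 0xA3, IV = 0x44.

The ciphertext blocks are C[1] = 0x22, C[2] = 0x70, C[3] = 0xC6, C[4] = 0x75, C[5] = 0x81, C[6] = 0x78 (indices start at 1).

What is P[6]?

OFB decryption: S_i = E(K, S_{i−1}) with S_{0} = IV; P_i = C_i ⊕ S_i.
P[1]: S = E(K, 0x44) = 0xE7; 0x22 ⊕ 0xE7 = 0xC5.
P[2]: S = E(K, 0xE7) = 0x8A; 0x70 ⊕ 0x8A = 0xFA.
P[3]: S = E(K, 0x8A) = 0x2D; 0xC6 ⊕ 0x2D = 0xEB.
P[4]: S = E(K, 0x2D) = 0xD0; 0x75 ⊕ 0xD0 = 0xA5.
P[5]: S = E(K, 0xD0) = 0x73; 0x81 ⊕ 0x73 = 0xF2.
P[6]: S = E(K, 0x73) = 0x16; 0x78 ⊕ 0x16 = 0x6E.

P[6] = 0x6E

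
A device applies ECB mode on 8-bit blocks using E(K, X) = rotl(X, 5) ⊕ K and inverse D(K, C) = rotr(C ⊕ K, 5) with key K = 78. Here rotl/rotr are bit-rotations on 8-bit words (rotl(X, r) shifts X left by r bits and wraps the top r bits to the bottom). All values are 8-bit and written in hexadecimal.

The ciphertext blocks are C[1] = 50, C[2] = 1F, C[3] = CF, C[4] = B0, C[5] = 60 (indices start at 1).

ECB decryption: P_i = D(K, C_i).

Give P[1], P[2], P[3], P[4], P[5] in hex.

P[1] = 41, P[2] = 3B, P[3] = BD, P[4] = 46, P[5] = C0

P[1]: D(K, 50) = 41.
P[2]: D(K, 1F) = 3B.
P[3]: D(K, CF) = BD.
P[4]: D(K, B0) = 46.
P[5]: D(K, 60) = C0.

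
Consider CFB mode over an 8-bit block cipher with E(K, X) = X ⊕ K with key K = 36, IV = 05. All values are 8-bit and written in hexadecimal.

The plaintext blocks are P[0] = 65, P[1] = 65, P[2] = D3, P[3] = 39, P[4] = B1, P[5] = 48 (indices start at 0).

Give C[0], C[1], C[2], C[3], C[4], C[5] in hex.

C[0] = 56, C[1] = 05, C[2] = E0, C[3] = EF, C[4] = 68, C[5] = 16

CFB encryption: C_i = P_i ⊕ E(K, C_{i−1}), with C_{−1} = IV.
C[0]: E(K, 05) = 33; 65 ⊕ 33 = 56.
C[1]: E(K, 56) = 60; 65 ⊕ 60 = 05.
C[2]: E(K, 05) = 33; D3 ⊕ 33 = E0.
C[3]: E(K, E0) = D6; 39 ⊕ D6 = EF.
C[4]: E(K, EF) = D9; B1 ⊕ D9 = 68.
C[5]: E(K, 68) = 5E; 48 ⊕ 5E = 16.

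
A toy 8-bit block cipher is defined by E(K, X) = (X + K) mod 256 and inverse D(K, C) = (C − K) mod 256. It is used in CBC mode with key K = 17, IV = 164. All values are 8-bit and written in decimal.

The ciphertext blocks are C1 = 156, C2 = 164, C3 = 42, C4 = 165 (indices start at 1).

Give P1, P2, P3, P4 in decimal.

CBC decryption: P_i = D(K, C_i) ⊕ C_{i−1}, with C_{0} = IV.
P1: D(K, 156) = 139; 139 ⊕ 164 = 47.
P2: D(K, 164) = 147; 147 ⊕ 156 = 15.
P3: D(K, 42) = 25; 25 ⊕ 164 = 189.
P4: D(K, 165) = 148; 148 ⊕ 42 = 190.

P1 = 47, P2 = 15, P3 = 189, P4 = 190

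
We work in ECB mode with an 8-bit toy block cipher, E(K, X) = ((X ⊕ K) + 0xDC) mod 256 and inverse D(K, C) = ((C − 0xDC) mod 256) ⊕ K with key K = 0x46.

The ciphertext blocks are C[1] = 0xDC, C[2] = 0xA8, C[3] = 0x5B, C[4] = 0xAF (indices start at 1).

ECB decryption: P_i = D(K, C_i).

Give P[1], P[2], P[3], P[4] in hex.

P[1]: D(K, 0xDC) = 0x46.
P[2]: D(K, 0xA8) = 0x8A.
P[3]: D(K, 0x5B) = 0x39.
P[4]: D(K, 0xAF) = 0x95.

P[1] = 0x46, P[2] = 0x8A, P[3] = 0x39, P[4] = 0x95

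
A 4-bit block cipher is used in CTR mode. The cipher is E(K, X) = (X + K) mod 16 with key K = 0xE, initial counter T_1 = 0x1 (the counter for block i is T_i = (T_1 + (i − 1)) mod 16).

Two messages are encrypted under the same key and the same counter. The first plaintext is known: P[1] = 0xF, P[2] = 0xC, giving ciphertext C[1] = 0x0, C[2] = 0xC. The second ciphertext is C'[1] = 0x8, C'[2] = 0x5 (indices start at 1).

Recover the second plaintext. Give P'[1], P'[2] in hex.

In CTR with a reused counter, both messages share the same keystream S_i, so C_i ⊕ C'_i = P_i ⊕ P'_i and thus P'_i = P_i ⊕ C_i ⊕ C'_i.
P'[1]: 0xF ⊕ 0x0 ⊕ 0x8 = 0x7.
P'[2]: 0xC ⊕ 0xC ⊕ 0x5 = 0x5.

P'[1] = 0x7, P'[2] = 0x5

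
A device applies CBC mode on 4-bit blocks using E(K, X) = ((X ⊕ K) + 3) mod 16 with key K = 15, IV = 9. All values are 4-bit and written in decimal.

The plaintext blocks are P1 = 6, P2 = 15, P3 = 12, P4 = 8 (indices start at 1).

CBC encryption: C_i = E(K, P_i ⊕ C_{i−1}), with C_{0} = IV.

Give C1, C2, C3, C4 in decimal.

C1 = 3, C2 = 6, C3 = 8, C4 = 2

C1: P1 ⊕ 9 = 15; E(K, 15) = 3.
C2: P2 ⊕ 3 = 12; E(K, 12) = 6.
C3: P3 ⊕ 6 = 10; E(K, 10) = 8.
C4: P4 ⊕ 8 = 0; E(K, 0) = 2.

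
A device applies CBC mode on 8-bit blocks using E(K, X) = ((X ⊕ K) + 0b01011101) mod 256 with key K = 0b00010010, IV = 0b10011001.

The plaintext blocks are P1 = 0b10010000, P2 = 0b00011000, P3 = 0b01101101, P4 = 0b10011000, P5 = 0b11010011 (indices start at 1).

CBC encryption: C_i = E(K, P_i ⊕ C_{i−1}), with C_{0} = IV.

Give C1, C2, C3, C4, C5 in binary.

C1 = 0b01111000, C2 = 0b11001111, C3 = 0b00001101, C4 = 0b11100100, C5 = 0b10000010

C1: P1 ⊕ 0b10011001 = 0b00001001; E(K, 0b00001001) = 0b01111000.
C2: P2 ⊕ 0b01111000 = 0b01100000; E(K, 0b01100000) = 0b11001111.
C3: P3 ⊕ 0b11001111 = 0b10100010; E(K, 0b10100010) = 0b00001101.
C4: P4 ⊕ 0b00001101 = 0b10010101; E(K, 0b10010101) = 0b11100100.
C5: P5 ⊕ 0b11100100 = 0b00110111; E(K, 0b00110111) = 0b10000010.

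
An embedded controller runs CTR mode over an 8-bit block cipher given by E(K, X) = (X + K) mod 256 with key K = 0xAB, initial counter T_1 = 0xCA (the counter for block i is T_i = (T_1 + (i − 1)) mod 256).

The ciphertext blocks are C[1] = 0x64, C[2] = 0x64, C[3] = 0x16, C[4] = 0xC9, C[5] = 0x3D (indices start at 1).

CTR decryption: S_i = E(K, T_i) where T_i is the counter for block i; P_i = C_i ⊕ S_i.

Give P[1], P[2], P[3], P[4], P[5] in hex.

P[1] = 0x11, P[2] = 0x12, P[3] = 0x61, P[4] = 0xB1, P[5] = 0x44

P[1]: T = 0xCA, S = E(K, T) = 0x75; 0x64 ⊕ 0x75 = 0x11.
P[2]: T = 0xCB, S = E(K, T) = 0x76; 0x64 ⊕ 0x76 = 0x12.
P[3]: T = 0xCC, S = E(K, T) = 0x77; 0x16 ⊕ 0x77 = 0x61.
P[4]: T = 0xCD, S = E(K, T) = 0x78; 0xC9 ⊕ 0x78 = 0xB1.
P[5]: T = 0xCE, S = E(K, T) = 0x79; 0x3D ⊕ 0x79 = 0x44.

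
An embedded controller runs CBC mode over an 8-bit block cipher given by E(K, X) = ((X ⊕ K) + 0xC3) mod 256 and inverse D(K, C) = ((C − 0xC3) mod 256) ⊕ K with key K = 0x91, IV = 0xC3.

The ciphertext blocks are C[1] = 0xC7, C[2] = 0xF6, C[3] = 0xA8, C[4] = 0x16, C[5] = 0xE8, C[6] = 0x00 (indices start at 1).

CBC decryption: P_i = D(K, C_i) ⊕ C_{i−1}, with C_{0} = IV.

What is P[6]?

P[6] = 0x44

P[6]: D(K, 0x00) = 0xAC; 0xAC ⊕ 0xE8 = 0x44.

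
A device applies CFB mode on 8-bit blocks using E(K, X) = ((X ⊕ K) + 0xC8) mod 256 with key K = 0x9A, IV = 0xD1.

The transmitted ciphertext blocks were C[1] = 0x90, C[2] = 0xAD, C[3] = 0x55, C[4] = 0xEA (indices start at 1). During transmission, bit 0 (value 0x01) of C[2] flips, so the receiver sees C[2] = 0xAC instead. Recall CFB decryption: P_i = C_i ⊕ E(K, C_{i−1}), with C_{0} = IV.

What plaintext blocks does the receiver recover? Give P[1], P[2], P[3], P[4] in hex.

P[1] = 0x83, P[2] = 0x7E, P[3] = 0xAB, P[4] = 0x7D

Only C[2] changed, to 0xAC. In CFB, a change in C_i flips the same bit in P_i and garbles P_{i+1}. Decrypting the received ciphertext:
P[1]: E(K, 0xD1) = 0x13; 0x90 ⊕ 0x13 = 0x83.
P[2]: E(K, 0x90) = 0xD2; 0xAC ⊕ 0xD2 = 0x7E.
P[3]: E(K, 0xAC) = 0xFE; 0x55 ⊕ 0xFE = 0xAB.
P[4]: E(K, 0x55) = 0x97; 0xEA ⊕ 0x97 = 0x7D.
Blocks that differ from the original plaintext: P[2], P[3].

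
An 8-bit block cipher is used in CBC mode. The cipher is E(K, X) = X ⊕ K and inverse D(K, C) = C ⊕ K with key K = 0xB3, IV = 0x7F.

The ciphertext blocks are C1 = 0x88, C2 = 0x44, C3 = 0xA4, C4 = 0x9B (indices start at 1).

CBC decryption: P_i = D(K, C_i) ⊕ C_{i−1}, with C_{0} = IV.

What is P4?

P4: D(K, 0x9B) = 0x28; 0x28 ⊕ 0xA4 = 0x8C.

P4 = 0x8C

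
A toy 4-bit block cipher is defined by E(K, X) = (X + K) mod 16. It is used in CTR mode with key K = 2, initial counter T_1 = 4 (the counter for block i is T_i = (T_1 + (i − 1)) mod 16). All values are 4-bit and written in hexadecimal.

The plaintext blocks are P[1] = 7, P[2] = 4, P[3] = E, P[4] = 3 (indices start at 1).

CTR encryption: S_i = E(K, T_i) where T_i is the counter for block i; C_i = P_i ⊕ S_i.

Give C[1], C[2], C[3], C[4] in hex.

C[1]: T = 4, S = E(K, T) = 6; 7 ⊕ 6 = 1.
C[2]: T = 5, S = E(K, T) = 7; 4 ⊕ 7 = 3.
C[3]: T = 6, S = E(K, T) = 8; E ⊕ 8 = 6.
C[4]: T = 7, S = E(K, T) = 9; 3 ⊕ 9 = A.

C[1] = 1, C[2] = 3, C[3] = 6, C[4] = A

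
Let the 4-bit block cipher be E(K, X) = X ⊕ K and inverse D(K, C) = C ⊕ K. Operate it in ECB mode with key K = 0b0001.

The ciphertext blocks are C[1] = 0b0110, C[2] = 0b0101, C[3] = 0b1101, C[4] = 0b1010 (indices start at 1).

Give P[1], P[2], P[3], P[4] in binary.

ECB decryption: P_i = D(K, C_i).
P[1]: D(K, 0b0110) = 0b0111.
P[2]: D(K, 0b0101) = 0b0100.
P[3]: D(K, 0b1101) = 0b1100.
P[4]: D(K, 0b1010) = 0b1011.

P[1] = 0b0111, P[2] = 0b0100, P[3] = 0b1100, P[4] = 0b1011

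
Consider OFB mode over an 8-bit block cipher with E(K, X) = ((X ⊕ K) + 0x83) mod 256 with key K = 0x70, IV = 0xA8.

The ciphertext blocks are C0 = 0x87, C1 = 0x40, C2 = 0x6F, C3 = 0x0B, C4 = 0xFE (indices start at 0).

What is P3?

OFB decryption: S_i = E(K, S_{i−1}) with S_{−1} = IV; P_i = C_i ⊕ S_i.
P0: S = E(K, 0xA8) = 0x5B; 0x87 ⊕ 0x5B = 0xDC.
P1: S = E(K, 0x5B) = 0xAE; 0x40 ⊕ 0xAE = 0xEE.
P2: S = E(K, 0xAE) = 0x61; 0x6F ⊕ 0x61 = 0x0E.
P3: S = E(K, 0x61) = 0x94; 0x0B ⊕ 0x94 = 0x9F.

P3 = 0x9F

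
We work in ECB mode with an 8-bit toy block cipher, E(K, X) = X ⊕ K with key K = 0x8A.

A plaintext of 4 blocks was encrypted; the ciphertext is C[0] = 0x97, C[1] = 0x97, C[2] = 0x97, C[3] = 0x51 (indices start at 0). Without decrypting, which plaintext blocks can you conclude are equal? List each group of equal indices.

ECB encrypts each block independently with the same key, so equal ciphertext blocks imply equal plaintext blocks.
C[0] = C[1] = C[2] = 0x97, so P[0] = P[1] = P[2].

P[0] = P[1] = P[2]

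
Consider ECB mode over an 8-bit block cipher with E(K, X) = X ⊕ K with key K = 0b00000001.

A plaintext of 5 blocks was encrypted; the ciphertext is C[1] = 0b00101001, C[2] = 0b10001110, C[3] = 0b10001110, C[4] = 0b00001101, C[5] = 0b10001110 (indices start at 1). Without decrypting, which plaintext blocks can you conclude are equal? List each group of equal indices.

P[2] = P[3] = P[5]

ECB encrypts each block independently with the same key, so equal ciphertext blocks imply equal plaintext blocks.
C[2] = C[3] = C[5] = 0b10001110, so P[2] = P[3] = P[5].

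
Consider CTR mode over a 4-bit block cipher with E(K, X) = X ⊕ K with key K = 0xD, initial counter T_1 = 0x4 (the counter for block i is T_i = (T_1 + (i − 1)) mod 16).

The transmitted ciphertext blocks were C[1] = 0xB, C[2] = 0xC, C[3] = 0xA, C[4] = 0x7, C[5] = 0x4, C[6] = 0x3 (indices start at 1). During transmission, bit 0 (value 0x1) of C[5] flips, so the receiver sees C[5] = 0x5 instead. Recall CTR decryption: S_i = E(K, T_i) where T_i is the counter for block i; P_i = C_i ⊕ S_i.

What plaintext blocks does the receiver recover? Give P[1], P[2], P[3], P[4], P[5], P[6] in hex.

Only C[5] changed, to 0x5. In CTR, a change in C_i flips the same bit in P_i only; the keystream is unaffected. Decrypting the received ciphertext:
P[1]: T = 0x4, S = E(K, T) = 0x9; 0xB ⊕ 0x9 = 0x2.
P[2]: T = 0x5, S = E(K, T) = 0x8; 0xC ⊕ 0x8 = 0x4.
P[3]: T = 0x6, S = E(K, T) = 0xB; 0xA ⊕ 0xB = 0x1.
P[4]: T = 0x7, S = E(K, T) = 0xA; 0x7 ⊕ 0xA = 0xD.
P[5]: T = 0x8, S = E(K, T) = 0x5; 0x5 ⊕ 0x5 = 0x0.
P[6]: T = 0x9, S = E(K, T) = 0x4; 0x3 ⊕ 0x4 = 0x7.
Blocks that differ from the original plaintext: P[5].

P[1] = 0x2, P[2] = 0x4, P[3] = 0x1, P[4] = 0xD, P[5] = 0x0, P[6] = 0x7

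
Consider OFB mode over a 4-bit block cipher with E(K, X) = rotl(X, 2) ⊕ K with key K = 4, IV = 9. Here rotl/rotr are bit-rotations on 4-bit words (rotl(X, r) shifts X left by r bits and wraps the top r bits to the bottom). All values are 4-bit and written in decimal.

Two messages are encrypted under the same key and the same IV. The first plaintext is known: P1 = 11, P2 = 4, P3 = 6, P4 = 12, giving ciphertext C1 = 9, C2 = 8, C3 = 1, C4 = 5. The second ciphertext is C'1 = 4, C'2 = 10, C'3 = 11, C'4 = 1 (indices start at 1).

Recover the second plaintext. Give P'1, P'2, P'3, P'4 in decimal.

P'1 = 6, P'2 = 6, P'3 = 12, P'4 = 8

In OFB with a reused IV, both messages share the same keystream S_i, so C_i ⊕ C'_i = P_i ⊕ P'_i and thus P'_i = P_i ⊕ C_i ⊕ C'_i.
P'1: 11 ⊕ 9 ⊕ 4 = 6.
P'2: 4 ⊕ 8 ⊕ 10 = 6.
P'3: 6 ⊕ 1 ⊕ 11 = 12.
P'4: 12 ⊕ 5 ⊕ 1 = 8.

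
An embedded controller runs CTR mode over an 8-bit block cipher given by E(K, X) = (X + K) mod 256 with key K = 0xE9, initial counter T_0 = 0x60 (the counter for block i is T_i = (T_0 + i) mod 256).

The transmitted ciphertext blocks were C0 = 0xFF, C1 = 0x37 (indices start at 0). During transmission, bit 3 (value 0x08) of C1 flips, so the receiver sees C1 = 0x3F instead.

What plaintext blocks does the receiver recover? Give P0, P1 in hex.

P0 = 0xB6, P1 = 0x75

CTR decryption: S_i = E(K, T_i) where T_i is the counter for block i; P_i = C_i ⊕ S_i.
Only C1 changed, to 0x3F. In CTR, a change in C_i flips the same bit in P_i only; the keystream is unaffected. Decrypting the received ciphertext:
P0: T = 0x60, S = E(K, T) = 0x49; 0xFF ⊕ 0x49 = 0xB6.
P1: T = 0x61, S = E(K, T) = 0x4A; 0x3F ⊕ 0x4A = 0x75.
Blocks that differ from the original plaintext: P1.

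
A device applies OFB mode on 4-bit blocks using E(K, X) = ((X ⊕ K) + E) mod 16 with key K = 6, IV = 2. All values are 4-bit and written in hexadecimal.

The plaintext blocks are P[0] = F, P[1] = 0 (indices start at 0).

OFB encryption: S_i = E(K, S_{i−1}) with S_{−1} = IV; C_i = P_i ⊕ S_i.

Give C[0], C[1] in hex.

C[0] = D, C[1] = 2

C[0]: S = E(K, 2) = 2; F ⊕ 2 = D.
C[1]: S = E(K, 2) = 2; 0 ⊕ 2 = 2.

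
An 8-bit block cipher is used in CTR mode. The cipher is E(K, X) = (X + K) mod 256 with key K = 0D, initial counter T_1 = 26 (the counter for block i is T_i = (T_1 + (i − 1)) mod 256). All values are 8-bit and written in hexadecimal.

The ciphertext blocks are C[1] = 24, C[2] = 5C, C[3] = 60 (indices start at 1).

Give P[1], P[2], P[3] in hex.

CTR decryption: S_i = E(K, T_i) where T_i is the counter for block i; P_i = C_i ⊕ S_i.
P[1]: T = 26, S = E(K, T) = 33; 24 ⊕ 33 = 17.
P[2]: T = 27, S = E(K, T) = 34; 5C ⊕ 34 = 68.
P[3]: T = 28, S = E(K, T) = 35; 60 ⊕ 35 = 55.

P[1] = 17, P[2] = 68, P[3] = 55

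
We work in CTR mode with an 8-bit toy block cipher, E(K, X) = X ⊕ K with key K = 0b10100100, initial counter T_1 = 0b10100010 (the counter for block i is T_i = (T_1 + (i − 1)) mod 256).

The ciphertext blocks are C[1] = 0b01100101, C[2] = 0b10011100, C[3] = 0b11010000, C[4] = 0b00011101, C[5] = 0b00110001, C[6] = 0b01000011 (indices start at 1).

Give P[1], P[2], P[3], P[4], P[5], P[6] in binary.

P[1] = 0b01100011, P[2] = 0b10011011, P[3] = 0b11010000, P[4] = 0b00011100, P[5] = 0b00110011, P[6] = 0b01000000

CTR decryption: S_i = E(K, T_i) where T_i is the counter for block i; P_i = C_i ⊕ S_i.
P[1]: T = 0b10100010, S = E(K, T) = 0b00000110; 0b01100101 ⊕ 0b00000110 = 0b01100011.
P[2]: T = 0b10100011, S = E(K, T) = 0b00000111; 0b10011100 ⊕ 0b00000111 = 0b10011011.
P[3]: T = 0b10100100, S = E(K, T) = 0b00000000; 0b11010000 ⊕ 0b00000000 = 0b11010000.
P[4]: T = 0b10100101, S = E(K, T) = 0b00000001; 0b00011101 ⊕ 0b00000001 = 0b00011100.
P[5]: T = 0b10100110, S = E(K, T) = 0b00000010; 0b00110001 ⊕ 0b00000010 = 0b00110011.
P[6]: T = 0b10100111, S = E(K, T) = 0b00000011; 0b01000011 ⊕ 0b00000011 = 0b01000000.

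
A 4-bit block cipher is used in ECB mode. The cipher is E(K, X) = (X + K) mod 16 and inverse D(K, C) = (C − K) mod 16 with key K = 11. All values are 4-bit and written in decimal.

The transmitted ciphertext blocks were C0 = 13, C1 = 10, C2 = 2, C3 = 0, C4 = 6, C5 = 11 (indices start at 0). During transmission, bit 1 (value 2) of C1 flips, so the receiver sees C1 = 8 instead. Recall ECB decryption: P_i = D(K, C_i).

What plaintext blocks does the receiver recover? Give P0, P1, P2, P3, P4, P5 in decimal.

Only C1 changed, to 8. In ECB, a change in C_i affects only P_i. Decrypting the received ciphertext:
P0: D(K, 13) = 2.
P1: D(K, 8) = 13.
P2: D(K, 2) = 7.
P3: D(K, 0) = 5.
P4: D(K, 6) = 11.
P5: D(K, 11) = 0.
Blocks that differ from the original plaintext: P1.

P0 = 2, P1 = 13, P2 = 7, P3 = 5, P4 = 11, P5 = 0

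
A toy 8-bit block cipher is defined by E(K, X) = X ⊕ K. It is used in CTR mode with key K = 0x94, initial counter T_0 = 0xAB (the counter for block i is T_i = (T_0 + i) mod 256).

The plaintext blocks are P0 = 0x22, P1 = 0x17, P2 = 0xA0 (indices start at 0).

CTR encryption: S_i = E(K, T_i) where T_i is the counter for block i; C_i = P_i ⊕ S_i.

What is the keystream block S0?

0x3F

C0: T = 0xAB, S = E(K, T) = 0x3F; 0x22 ⊕ 0x3F = 0x1D.
So S0 = 0x3F.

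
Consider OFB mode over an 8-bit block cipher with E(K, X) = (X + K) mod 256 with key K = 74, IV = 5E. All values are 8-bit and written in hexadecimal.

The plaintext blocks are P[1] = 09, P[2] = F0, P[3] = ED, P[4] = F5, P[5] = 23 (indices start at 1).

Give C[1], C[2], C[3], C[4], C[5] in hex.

C[1] = DB, C[2] = B6, C[3] = 57, C[4] = DB, C[5] = 81

OFB encryption: S_i = E(K, S_{i−1}) with S_{0} = IV; C_i = P_i ⊕ S_i.
C[1]: S = E(K, 5E) = D2; 09 ⊕ D2 = DB.
C[2]: S = E(K, D2) = 46; F0 ⊕ 46 = B6.
C[3]: S = E(K, 46) = BA; ED ⊕ BA = 57.
C[4]: S = E(K, BA) = 2E; F5 ⊕ 2E = DB.
C[5]: S = E(K, 2E) = A2; 23 ⊕ A2 = 81.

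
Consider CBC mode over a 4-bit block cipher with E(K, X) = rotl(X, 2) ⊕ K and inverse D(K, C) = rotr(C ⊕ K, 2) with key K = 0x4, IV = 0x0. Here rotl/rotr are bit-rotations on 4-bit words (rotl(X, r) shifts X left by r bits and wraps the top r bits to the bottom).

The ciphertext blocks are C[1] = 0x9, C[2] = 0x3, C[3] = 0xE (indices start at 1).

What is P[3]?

P[3] = 0x9

CBC decryption: P_i = D(K, C_i) ⊕ C_{i−1}, with C_{0} = IV.
P[3]: D(K, 0xE) = 0xA; 0xA ⊕ 0x3 = 0x9.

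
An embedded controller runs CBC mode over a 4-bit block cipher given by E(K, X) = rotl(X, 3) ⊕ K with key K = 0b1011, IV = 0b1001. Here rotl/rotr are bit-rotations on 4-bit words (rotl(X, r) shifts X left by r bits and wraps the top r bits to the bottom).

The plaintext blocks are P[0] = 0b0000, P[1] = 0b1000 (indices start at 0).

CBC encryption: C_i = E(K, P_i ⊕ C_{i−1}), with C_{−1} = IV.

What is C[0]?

C[0] = 0b0111

C[0]: P[0] ⊕ 0b1001 = 0b1001; E(K, 0b1001) = 0b0111.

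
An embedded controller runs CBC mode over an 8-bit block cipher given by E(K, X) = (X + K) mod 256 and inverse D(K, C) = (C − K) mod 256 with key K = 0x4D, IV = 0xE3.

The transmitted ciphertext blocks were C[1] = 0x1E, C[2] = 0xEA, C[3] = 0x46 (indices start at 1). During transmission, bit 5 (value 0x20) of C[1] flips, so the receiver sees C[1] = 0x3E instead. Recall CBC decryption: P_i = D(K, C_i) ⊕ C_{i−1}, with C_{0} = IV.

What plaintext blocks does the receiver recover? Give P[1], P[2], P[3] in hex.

Only C[1] changed, to 0x3E. In CBC, a change in C_i garbles P_i and flips the same bit in P_{i+1}. Decrypting the received ciphertext:
P[1]: D(K, 0x3E) = 0xF1; 0xF1 ⊕ 0xE3 = 0x12.
P[2]: D(K, 0xEA) = 0x9D; 0x9D ⊕ 0x3E = 0xA3.
P[3]: D(K, 0x46) = 0xF9; 0xF9 ⊕ 0xEA = 0x13.
Blocks that differ from the original plaintext: P[1], P[2].

P[1] = 0x12, P[2] = 0xA3, P[3] = 0x13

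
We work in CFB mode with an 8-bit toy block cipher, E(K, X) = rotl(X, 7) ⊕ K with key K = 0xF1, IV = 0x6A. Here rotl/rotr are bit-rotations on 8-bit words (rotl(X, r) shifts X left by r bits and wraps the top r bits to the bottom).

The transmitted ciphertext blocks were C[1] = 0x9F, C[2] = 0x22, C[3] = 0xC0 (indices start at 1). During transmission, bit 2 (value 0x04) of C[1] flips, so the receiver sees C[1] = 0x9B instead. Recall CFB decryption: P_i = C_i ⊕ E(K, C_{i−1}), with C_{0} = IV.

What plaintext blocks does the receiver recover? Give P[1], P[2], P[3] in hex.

Only C[1] changed, to 0x9B. In CFB, a change in C_i flips the same bit in P_i and garbles P_{i+1}. Decrypting the received ciphertext:
P[1]: E(K, 0x6A) = 0xC4; 0x9B ⊕ 0xC4 = 0x5F.
P[2]: E(K, 0x9B) = 0x3C; 0x22 ⊕ 0x3C = 0x1E.
P[3]: E(K, 0x22) = 0xE0; 0xC0 ⊕ 0xE0 = 0x20.
Blocks that differ from the original plaintext: P[1], P[2].

P[1] = 0x5F, P[2] = 0x1E, P[3] = 0x20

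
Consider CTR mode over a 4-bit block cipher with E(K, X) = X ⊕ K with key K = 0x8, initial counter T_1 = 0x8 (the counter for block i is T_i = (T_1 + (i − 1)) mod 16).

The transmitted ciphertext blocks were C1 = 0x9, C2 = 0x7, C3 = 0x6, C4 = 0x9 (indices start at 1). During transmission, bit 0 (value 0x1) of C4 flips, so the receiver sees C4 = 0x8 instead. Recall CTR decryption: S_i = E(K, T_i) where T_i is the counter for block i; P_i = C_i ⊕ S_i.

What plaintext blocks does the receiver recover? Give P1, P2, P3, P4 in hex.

P1 = 0x9, P2 = 0x6, P3 = 0x4, P4 = 0xB

Only C4 changed, to 0x8. In CTR, a change in C_i flips the same bit in P_i only; the keystream is unaffected. Decrypting the received ciphertext:
P1: T = 0x8, S = E(K, T) = 0x0; 0x9 ⊕ 0x0 = 0x9.
P2: T = 0x9, S = E(K, T) = 0x1; 0x7 ⊕ 0x1 = 0x6.
P3: T = 0xA, S = E(K, T) = 0x2; 0x6 ⊕ 0x2 = 0x4.
P4: T = 0xB, S = E(K, T) = 0x3; 0x8 ⊕ 0x3 = 0xB.
Blocks that differ from the original plaintext: P4.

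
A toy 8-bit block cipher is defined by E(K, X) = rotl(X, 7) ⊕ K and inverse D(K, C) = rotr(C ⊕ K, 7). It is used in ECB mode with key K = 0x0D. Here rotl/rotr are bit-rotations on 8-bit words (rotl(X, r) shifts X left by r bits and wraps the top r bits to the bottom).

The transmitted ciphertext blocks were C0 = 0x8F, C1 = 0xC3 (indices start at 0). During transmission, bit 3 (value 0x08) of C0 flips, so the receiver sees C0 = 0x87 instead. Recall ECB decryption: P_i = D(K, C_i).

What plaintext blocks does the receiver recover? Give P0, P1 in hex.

P0 = 0x15, P1 = 0x9D

Only C0 changed, to 0x87. In ECB, a change in C_i affects only P_i. Decrypting the received ciphertext:
P0: D(K, 0x87) = 0x15.
P1: D(K, 0xC3) = 0x9D.
Blocks that differ from the original plaintext: P0.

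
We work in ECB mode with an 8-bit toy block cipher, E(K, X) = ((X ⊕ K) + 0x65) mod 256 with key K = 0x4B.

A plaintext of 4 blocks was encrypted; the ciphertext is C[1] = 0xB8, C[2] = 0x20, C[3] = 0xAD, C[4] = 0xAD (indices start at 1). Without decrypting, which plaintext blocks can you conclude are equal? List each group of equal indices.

P[3] = P[4]

ECB encrypts each block independently with the same key, so equal ciphertext blocks imply equal plaintext blocks.
C[3] = C[4] = 0xAD, so P[3] = P[4].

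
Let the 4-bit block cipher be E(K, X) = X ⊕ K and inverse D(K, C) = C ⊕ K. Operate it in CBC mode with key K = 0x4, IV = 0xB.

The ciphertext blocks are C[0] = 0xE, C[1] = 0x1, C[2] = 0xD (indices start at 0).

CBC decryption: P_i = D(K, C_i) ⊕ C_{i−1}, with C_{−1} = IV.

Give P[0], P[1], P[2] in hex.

P[0]: D(K, 0xE) = 0xA; 0xA ⊕ 0xB = 0x1.
P[1]: D(K, 0x1) = 0x5; 0x5 ⊕ 0xE = 0xB.
P[2]: D(K, 0xD) = 0x9; 0x9 ⊕ 0x1 = 0x8.

P[0] = 0x1, P[1] = 0xB, P[2] = 0x8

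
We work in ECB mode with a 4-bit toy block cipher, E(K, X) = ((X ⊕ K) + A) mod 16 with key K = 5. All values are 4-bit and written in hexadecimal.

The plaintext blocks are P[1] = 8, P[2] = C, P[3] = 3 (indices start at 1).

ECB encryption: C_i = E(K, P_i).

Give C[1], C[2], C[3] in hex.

C[1]: E(K, 8) = 7.
C[2]: E(K, C) = 3.
C[3]: E(K, 3) = 0.

C[1] = 7, C[2] = 3, C[3] = 0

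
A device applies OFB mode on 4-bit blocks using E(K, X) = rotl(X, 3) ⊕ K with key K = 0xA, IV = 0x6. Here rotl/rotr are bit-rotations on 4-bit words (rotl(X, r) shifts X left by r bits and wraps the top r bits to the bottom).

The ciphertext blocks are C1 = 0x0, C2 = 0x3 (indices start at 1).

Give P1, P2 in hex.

P1 = 0x9, P2 = 0x5

OFB decryption: S_i = E(K, S_{i−1}) with S_{0} = IV; P_i = C_i ⊕ S_i.
P1: S = E(K, 0x6) = 0x9; 0x0 ⊕ 0x9 = 0x9.
P2: S = E(K, 0x9) = 0x6; 0x3 ⊕ 0x6 = 0x5.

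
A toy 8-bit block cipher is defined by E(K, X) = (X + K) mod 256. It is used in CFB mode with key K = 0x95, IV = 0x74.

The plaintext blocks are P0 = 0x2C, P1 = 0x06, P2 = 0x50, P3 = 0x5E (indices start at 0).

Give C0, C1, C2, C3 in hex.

CFB encryption: C_i = P_i ⊕ E(K, C_{i−1}), with C_{−1} = IV.
C0: E(K, 0x74) = 0x09; 0x2C ⊕ 0x09 = 0x25.
C1: E(K, 0x25) = 0xBA; 0x06 ⊕ 0xBA = 0xBC.
C2: E(K, 0xBC) = 0x51; 0x50 ⊕ 0x51 = 0x01.
C3: E(K, 0x01) = 0x96; 0x5E ⊕ 0x96 = 0xC8.

C0 = 0x25, C1 = 0xBC, C2 = 0x01, C3 = 0xC8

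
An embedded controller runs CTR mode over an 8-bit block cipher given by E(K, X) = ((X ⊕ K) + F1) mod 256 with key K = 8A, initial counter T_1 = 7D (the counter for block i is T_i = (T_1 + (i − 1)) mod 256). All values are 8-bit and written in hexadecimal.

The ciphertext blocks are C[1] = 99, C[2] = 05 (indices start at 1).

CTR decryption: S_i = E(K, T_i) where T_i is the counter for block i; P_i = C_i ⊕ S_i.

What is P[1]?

P[1]: T = 7D, S = E(K, T) = E8; 99 ⊕ E8 = 71.

P[1] = 71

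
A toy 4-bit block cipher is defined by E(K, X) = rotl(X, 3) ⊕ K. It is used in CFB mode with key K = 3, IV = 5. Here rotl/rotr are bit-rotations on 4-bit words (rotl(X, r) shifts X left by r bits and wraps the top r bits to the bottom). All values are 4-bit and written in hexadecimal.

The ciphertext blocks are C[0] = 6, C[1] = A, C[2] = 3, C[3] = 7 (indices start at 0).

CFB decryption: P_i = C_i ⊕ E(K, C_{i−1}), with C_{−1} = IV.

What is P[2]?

P[2] = 5

P[2]: E(K, A) = 6; 3 ⊕ 6 = 5.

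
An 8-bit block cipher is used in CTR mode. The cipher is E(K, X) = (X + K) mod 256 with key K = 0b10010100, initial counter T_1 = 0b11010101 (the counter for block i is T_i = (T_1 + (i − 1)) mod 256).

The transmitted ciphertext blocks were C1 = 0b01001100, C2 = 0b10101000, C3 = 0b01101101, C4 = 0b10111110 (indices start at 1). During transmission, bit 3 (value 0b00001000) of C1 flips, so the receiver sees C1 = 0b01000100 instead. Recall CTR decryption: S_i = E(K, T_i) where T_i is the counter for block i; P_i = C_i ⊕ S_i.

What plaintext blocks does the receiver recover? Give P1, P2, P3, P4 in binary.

Only C1 changed, to 0b01000100. In CTR, a change in C_i flips the same bit in P_i only; the keystream is unaffected. Decrypting the received ciphertext:
P1: T = 0b11010101, S = E(K, T) = 0b01101001; 0b01000100 ⊕ 0b01101001 = 0b00101101.
P2: T = 0b11010110, S = E(K, T) = 0b01101010; 0b10101000 ⊕ 0b01101010 = 0b11000010.
P3: T = 0b11010111, S = E(K, T) = 0b01101011; 0b01101101 ⊕ 0b01101011 = 0b00000110.
P4: T = 0b11011000, S = E(K, T) = 0b01101100; 0b10111110 ⊕ 0b01101100 = 0b11010010.
Blocks that differ from the original plaintext: P1.

P1 = 0b00101101, P2 = 0b11000010, P3 = 0b00000110, P4 = 0b11010010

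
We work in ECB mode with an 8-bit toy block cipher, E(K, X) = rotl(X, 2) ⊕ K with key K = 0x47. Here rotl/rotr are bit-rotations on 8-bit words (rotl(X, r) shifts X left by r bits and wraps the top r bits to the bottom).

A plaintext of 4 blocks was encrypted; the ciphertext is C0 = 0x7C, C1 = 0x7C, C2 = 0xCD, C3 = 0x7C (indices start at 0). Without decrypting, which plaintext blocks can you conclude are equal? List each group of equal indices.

P0 = P1 = P3

ECB encrypts each block independently with the same key, so equal ciphertext blocks imply equal plaintext blocks.
C0 = C1 = C3 = 0x7C, so P0 = P1 = P3.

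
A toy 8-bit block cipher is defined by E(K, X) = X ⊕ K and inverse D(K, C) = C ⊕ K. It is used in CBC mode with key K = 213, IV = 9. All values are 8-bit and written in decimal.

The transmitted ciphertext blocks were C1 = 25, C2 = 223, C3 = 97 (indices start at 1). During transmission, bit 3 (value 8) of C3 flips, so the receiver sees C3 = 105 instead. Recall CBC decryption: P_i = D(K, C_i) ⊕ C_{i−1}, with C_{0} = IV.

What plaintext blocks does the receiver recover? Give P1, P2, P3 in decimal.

Only C3 changed, to 105. In CBC, a change in C_i garbles P_i and flips the same bit in P_{i+1}. Decrypting the received ciphertext:
P1: D(K, 25) = 204; 204 ⊕ 9 = 197.
P2: D(K, 223) = 10; 10 ⊕ 25 = 19.
P3: D(K, 105) = 188; 188 ⊕ 223 = 99.
Blocks that differ from the original plaintext: P3.

P1 = 197, P2 = 19, P3 = 99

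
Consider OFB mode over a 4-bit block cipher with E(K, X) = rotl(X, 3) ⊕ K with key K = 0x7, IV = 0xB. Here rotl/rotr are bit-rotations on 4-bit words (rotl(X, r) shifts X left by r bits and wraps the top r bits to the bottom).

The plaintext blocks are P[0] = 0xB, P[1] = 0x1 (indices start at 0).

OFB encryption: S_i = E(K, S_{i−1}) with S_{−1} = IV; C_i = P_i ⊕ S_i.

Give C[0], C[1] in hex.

C[0]: S = E(K, 0xB) = 0xA; 0xB ⊕ 0xA = 0x1.
C[1]: S = E(K, 0xA) = 0x2; 0x1 ⊕ 0x2 = 0x3.

C[0] = 0x1, C[1] = 0x3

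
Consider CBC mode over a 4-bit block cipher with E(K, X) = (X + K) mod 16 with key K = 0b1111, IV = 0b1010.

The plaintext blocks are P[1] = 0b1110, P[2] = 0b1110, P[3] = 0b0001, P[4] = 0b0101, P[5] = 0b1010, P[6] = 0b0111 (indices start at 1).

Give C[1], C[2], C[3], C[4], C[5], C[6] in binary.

C[1] = 0b0011, C[2] = 0b1100, C[3] = 0b1100, C[4] = 0b1000, C[5] = 0b0001, C[6] = 0b0101

CBC encryption: C_i = E(K, P_i ⊕ C_{i−1}), with C_{0} = IV.
C[1]: P[1] ⊕ 0b1010 = 0b0100; E(K, 0b0100) = 0b0011.
C[2]: P[2] ⊕ 0b0011 = 0b1101; E(K, 0b1101) = 0b1100.
C[3]: P[3] ⊕ 0b1100 = 0b1101; E(K, 0b1101) = 0b1100.
C[4]: P[4] ⊕ 0b1100 = 0b1001; E(K, 0b1001) = 0b1000.
C[5]: P[5] ⊕ 0b1000 = 0b0010; E(K, 0b0010) = 0b0001.
C[6]: P[6] ⊕ 0b0001 = 0b0110; E(K, 0b0110) = 0b0101.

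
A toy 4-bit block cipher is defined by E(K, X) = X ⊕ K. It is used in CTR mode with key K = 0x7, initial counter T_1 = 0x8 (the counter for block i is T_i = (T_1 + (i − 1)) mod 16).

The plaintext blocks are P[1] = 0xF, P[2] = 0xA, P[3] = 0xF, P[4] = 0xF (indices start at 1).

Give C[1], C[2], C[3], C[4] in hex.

CTR encryption: S_i = E(K, T_i) where T_i is the counter for block i; C_i = P_i ⊕ S_i.
C[1]: T = 0x8, S = E(K, T) = 0xF; 0xF ⊕ 0xF = 0x0.
C[2]: T = 0x9, S = E(K, T) = 0xE; 0xA ⊕ 0xE = 0x4.
C[3]: T = 0xA, S = E(K, T) = 0xD; 0xF ⊕ 0xD = 0x2.
C[4]: T = 0xB, S = E(K, T) = 0xC; 0xF ⊕ 0xC = 0x3.

C[1] = 0x0, C[2] = 0x4, C[3] = 0x2, C[4] = 0x3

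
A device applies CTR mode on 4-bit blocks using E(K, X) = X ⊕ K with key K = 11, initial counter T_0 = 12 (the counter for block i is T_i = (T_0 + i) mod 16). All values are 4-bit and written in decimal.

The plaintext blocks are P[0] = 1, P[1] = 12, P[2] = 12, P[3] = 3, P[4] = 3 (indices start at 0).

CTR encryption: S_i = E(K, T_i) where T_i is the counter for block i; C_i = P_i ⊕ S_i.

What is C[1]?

C[1] = 10

C[0]: T = 12, S = E(K, T) = 7; 1 ⊕ 7 = 6.
C[1]: T = 13, S = E(K, T) = 6; 12 ⊕ 6 = 10.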